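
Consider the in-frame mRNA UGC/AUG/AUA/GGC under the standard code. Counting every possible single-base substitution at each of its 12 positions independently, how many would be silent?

Codon 1 (UGC, Cys): 1 synonymous substitution.
Codon 2 (AUG, Met): 0 synonymous substitutions.
Codon 3 (AUA, Ile): 2 synonymous substitutions.
Codon 4 (GGC, Gly): 3 synonymous substitutions.
Total: 1 + 0 + 2 + 3 = 6.

6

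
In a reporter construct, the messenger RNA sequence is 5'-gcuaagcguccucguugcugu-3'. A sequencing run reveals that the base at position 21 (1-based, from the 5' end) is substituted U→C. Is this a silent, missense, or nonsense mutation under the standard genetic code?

Position 21 falls in codon 7: UGU → Cys.
After the substitution the codon is UGC → Cys.
Both encode Cys, so the change is synonymous.

silent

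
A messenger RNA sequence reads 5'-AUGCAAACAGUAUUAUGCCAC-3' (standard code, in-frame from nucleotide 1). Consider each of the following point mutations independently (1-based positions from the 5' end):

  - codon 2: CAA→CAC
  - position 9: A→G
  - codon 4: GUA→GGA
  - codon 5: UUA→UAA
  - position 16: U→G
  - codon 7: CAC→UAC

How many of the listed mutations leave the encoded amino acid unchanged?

1

Codon 2: CAA (Gln) → CAC (His) — missense.
Codon 3: ACA (Thr) → ACG (Thr) — synonymous.
Codon 4: GUA (Val) → GGA (Gly) — missense.
Codon 5: UUA (Leu) → UAA (Stop) — nonsense.
Codon 6: UGC (Cys) → GGC (Gly) — missense.
Codon 7: CAC (His) → UAC (Tyr) — missense.
Synonymous: 1 of 6.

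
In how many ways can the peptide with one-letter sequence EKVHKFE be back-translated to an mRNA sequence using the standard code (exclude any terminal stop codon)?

Glu: 2 codons.
Lys: 2 codons.
Val: 4 codons.
His: 2 codons.
Lys: 2 codons.
Phe: 2 codons.
Glu: 2 codons.
2 × 2 × 4 × 2 × 2 × 2 × 2 = 256.

256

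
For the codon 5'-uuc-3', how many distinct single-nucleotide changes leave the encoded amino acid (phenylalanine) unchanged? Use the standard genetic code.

Position 1: none → 0 synonymous.
Position 2: none → 0 synonymous.
Position 3: UUU → 1 synonymous.
Total: 0 + 0 + 1 = 1.

1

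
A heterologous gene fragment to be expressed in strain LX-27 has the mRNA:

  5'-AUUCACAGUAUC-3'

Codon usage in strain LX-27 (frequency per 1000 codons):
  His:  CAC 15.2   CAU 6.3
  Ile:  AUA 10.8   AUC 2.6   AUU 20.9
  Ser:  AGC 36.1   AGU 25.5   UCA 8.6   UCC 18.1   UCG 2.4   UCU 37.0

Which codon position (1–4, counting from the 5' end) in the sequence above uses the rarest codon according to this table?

Codon 1 AUU (Ile): 20.9 per 1000.
Codon 2 CAC (His): 15.2 per 1000.
Codon 3 AGU (Ser): 25.5 per 1000.
Codon 4 AUC (Ile): 2.6 per 1000.
Lowest frequency is 2.6 at codon 4.

4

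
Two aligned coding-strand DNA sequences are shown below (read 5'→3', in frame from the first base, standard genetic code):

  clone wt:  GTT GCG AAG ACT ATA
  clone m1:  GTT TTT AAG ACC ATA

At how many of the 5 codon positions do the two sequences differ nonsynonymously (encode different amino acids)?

1

Codon 1: GTT Val / GTT Val — identical.
Codon 2: GCG Ala / TTT Phe — nonsynonymous.
Codon 3: AAG Lys / AAG Lys — identical.
Codon 4: ACT Thr / ACC Thr — synonymous.
Codon 5: ATA Ile / ATA Ile — identical.
Nonsynonymous differences: 1.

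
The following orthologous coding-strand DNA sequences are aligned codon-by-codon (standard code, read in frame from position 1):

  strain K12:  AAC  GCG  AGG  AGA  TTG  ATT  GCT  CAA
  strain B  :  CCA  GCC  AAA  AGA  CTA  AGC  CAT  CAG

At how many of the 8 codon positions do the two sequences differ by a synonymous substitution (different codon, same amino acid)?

3

Codon 1: AAC Asn / CCA Pro — nonsynonymous.
Codon 2: GCG Ala / GCC Ala — synonymous.
Codon 3: AGG Arg / AAA Lys — nonsynonymous.
Codon 4: AGA Arg / AGA Arg — identical.
Codon 5: TTG Leu / CTA Leu — synonymous.
Codon 6: ATT Ile / AGC Ser — nonsynonymous.
Codon 7: GCT Ala / CAT His — nonsynonymous.
Codon 8: CAA Gln / CAG Gln — synonymous.
Synonymous differences: 3.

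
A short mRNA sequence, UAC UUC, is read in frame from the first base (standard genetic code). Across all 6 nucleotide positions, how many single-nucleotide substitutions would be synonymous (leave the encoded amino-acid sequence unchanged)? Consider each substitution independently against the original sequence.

Codon 1 (UAC, Tyr): 1 synonymous substitution.
Codon 2 (UUC, Phe): 1 synonymous substitution.
Total: 1 + 1 = 2.

2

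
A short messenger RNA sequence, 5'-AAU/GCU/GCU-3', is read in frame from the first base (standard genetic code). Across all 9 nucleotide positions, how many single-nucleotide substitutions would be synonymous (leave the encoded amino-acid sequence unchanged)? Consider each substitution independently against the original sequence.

Codon 1 (AAU, Asn): 1 synonymous substitution.
Codon 2 (GCU, Ala): 3 synonymous substitutions.
Codon 3 (GCU, Ala): 3 synonymous substitutions.
Total: 1 + 3 + 3 = 7.

7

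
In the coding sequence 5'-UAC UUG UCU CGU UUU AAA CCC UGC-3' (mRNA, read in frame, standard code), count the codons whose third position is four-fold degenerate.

3

Codon 1 UAC (Tyr): third position 2-fold.
Codon 2 UUG (Leu): third position 2-fold.
Codon 3 UCU (Ser): third position 4-fold.
Codon 4 CGU (Arg): third position 4-fold.
Codon 5 UUU (Phe): third position 2-fold.
Codon 6 AAA (Lys): third position 2-fold.
Codon 7 CCC (Pro): third position 4-fold.
Codon 8 UGC (Cys): third position 2-fold.
Four-fold degenerate third positions: 3.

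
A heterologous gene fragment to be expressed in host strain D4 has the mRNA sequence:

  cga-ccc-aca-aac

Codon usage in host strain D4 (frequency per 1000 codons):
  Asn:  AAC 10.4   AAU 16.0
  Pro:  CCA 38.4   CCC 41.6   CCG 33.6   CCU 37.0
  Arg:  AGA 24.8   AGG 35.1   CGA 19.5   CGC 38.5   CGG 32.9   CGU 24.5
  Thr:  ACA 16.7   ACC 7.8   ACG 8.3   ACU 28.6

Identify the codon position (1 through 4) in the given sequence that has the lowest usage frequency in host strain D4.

4

Codon 1 CGA (Arg): 19.5 per 1000.
Codon 2 CCC (Pro): 41.6 per 1000.
Codon 3 ACA (Thr): 16.7 per 1000.
Codon 4 AAC (Asn): 10.4 per 1000.
Lowest frequency is 10.4 at codon 4.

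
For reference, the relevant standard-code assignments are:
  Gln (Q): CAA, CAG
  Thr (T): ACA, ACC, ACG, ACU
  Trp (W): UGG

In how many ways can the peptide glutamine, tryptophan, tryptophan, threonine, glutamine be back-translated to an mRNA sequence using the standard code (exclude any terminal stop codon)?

Gln: 2 codons.
Trp: 1 codon.
Trp: 1 codon.
Thr: 4 codons.
Gln: 2 codons.
2 × 1 × 1 × 4 × 2 = 16.

16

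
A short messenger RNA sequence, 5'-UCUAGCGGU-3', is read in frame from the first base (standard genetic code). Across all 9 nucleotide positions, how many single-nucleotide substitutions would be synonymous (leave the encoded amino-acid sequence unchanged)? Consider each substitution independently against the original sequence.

7

Codon 1 (UCU, Ser): 3 synonymous substitutions.
Codon 2 (AGC, Ser): 1 synonymous substitution.
Codon 3 (GGU, Gly): 3 synonymous substitutions.
Total: 3 + 1 + 3 = 7.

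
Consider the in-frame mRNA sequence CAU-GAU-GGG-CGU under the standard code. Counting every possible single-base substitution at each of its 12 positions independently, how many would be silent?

Codon 1 (CAU, His): 1 synonymous substitution.
Codon 2 (GAU, Asp): 1 synonymous substitution.
Codon 3 (GGG, Gly): 3 synonymous substitutions.
Codon 4 (CGU, Arg): 3 synonymous substitutions.
Total: 1 + 1 + 3 + 3 = 8.

8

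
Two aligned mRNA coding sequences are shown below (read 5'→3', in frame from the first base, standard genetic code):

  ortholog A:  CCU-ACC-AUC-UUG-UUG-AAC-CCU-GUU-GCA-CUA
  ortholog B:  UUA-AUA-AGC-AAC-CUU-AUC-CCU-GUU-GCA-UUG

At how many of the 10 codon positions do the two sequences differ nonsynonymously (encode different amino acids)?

5

Codon 1: CCU Pro / UUA Leu — nonsynonymous.
Codon 2: ACC Thr / AUA Ile — nonsynonymous.
Codon 3: AUC Ile / AGC Ser — nonsynonymous.
Codon 4: UUG Leu / AAC Asn — nonsynonymous.
Codon 5: UUG Leu / CUU Leu — synonymous.
Codon 6: AAC Asn / AUC Ile — nonsynonymous.
Codon 7: CCU Pro / CCU Pro — identical.
Codon 8: GUU Val / GUU Val — identical.
Codon 9: GCA Ala / GCA Ala — identical.
Codon 10: CUA Leu / UUG Leu — synonymous.
Nonsynonymous differences: 5.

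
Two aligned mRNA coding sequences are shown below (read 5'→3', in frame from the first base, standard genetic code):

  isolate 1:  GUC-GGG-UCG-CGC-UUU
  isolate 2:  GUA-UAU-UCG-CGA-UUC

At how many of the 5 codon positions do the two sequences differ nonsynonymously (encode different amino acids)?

Codon 1: GUC Val / GUA Val — synonymous.
Codon 2: GGG Gly / UAU Tyr — nonsynonymous.
Codon 3: UCG Ser / UCG Ser — identical.
Codon 4: CGC Arg / CGA Arg — synonymous.
Codon 5: UUU Phe / UUC Phe — synonymous.
Nonsynonymous differences: 1.

1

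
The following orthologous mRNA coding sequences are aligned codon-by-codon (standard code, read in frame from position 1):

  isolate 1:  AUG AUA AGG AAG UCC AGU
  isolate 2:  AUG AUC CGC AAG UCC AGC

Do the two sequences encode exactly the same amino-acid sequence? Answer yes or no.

Codon 1: AUG Met / AUG Met — identical.
Codon 2: AUA Ile / AUC Ile — synonymous.
Codon 3: AGG Arg / CGC Arg — synonymous.
Codon 4: AAG Lys / AAG Lys — identical.
Codon 5: UCC Ser / UCC Ser — identical.
Codon 6: AGU Ser / AGC Ser — synonymous.
Nonsynonymous differences: 0 → same protein.

yes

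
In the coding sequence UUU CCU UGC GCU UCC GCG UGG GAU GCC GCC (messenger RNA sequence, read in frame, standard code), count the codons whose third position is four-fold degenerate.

6

Codon 1 UUU (Phe): third position 2-fold.
Codon 2 CCU (Pro): third position 4-fold.
Codon 3 UGC (Cys): third position 2-fold.
Codon 4 GCU (Ala): third position 4-fold.
Codon 5 UCC (Ser): third position 4-fold.
Codon 6 GCG (Ala): third position 4-fold.
Codon 7 UGG (Trp): third position 1-fold.
Codon 8 GAU (Asp): third position 2-fold.
Codon 9 GCC (Ala): third position 4-fold.
Codon 10 GCC (Ala): third position 4-fold.
Four-fold degenerate third positions: 6.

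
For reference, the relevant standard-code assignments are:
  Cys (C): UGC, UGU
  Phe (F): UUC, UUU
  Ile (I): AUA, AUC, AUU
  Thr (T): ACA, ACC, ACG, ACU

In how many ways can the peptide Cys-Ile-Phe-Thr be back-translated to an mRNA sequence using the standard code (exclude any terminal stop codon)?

Cys: 2 codons.
Ile: 3 codons.
Phe: 2 codons.
Thr: 4 codons.
2 × 3 × 2 × 4 = 48.

48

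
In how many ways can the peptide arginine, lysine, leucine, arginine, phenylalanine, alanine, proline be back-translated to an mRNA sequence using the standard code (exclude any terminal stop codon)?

13824

Arg: 6 codons.
Lys: 2 codons.
Leu: 6 codons.
Arg: 6 codons.
Phe: 2 codons.
Ala: 4 codons.
Pro: 4 codons.
6 × 2 × 6 × 6 × 2 × 4 × 4 = 13824.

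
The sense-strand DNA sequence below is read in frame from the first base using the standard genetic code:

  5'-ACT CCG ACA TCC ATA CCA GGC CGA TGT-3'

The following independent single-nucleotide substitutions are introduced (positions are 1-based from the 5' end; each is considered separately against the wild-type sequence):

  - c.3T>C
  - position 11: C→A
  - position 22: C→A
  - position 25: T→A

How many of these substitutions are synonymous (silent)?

Codon 1: ACT (Thr) → ACC (Thr) — synonymous.
Codon 4: TCC (Ser) → TAC (Tyr) — missense.
Codon 8: CGA (Arg) → AGA (Arg) — synonymous.
Codon 9: TGT (Cys) → AGT (Ser) — missense.
Synonymous: 2 of 4.

2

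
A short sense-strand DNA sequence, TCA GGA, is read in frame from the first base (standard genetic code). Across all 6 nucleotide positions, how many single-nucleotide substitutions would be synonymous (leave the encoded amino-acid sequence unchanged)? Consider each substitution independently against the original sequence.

6

Codon 1 (TCA, Ser): 3 synonymous substitutions.
Codon 2 (GGA, Gly): 3 synonymous substitutions.
Total: 3 + 3 = 6.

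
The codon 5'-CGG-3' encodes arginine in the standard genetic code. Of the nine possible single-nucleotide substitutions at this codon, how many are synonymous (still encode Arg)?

Position 1: AGG → 1 synonymous.
Position 2: none → 0 synonymous.
Position 3: CGU, CGC, CGA → 3 synonymous.
Total: 1 + 0 + 3 = 4.

4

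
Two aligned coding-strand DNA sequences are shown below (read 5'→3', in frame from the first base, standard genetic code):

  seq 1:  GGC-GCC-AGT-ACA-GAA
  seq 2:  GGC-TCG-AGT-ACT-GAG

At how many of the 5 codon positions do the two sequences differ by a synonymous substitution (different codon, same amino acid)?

2

Codon 1: GGC Gly / GGC Gly — identical.
Codon 2: GCC Ala / TCG Ser — nonsynonymous.
Codon 3: AGT Ser / AGT Ser — identical.
Codon 4: ACA Thr / ACT Thr — synonymous.
Codon 5: GAA Glu / GAG Glu — synonymous.
Synonymous differences: 2.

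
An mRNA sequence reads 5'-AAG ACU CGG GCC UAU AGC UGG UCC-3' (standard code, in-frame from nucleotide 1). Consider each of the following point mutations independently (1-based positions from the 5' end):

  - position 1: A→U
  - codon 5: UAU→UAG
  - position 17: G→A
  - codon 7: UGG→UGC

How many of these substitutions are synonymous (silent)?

0

Codon 1: AAG (Lys) → UAG (Stop) — nonsense.
Codon 5: UAU (Tyr) → UAG (Stop) — nonsense.
Codon 6: AGC (Ser) → AAC (Asn) — missense.
Codon 7: UGG (Trp) → UGC (Cys) — missense.
Synonymous: 0 of 4.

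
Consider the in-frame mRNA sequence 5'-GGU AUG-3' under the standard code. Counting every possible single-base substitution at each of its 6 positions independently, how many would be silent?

Codon 1 (GGU, Gly): 3 synonymous substitutions.
Codon 2 (AUG, Met): 0 synonymous substitutions.
Total: 3 + 0 = 3.

3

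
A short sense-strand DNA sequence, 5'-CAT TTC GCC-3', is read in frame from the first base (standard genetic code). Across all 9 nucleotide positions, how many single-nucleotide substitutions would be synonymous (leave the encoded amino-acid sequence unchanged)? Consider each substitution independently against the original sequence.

Codon 1 (CAT, His): 1 synonymous substitution.
Codon 2 (TTC, Phe): 1 synonymous substitution.
Codon 3 (GCC, Ala): 3 synonymous substitutions.
Total: 1 + 1 + 3 = 5.

5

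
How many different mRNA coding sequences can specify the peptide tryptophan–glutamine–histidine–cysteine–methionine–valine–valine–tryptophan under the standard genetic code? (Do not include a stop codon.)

128

Trp: 1 codon.
Gln: 2 codons.
His: 2 codons.
Cys: 2 codons.
Met: 1 codon.
Val: 4 codons.
Val: 4 codons.
Trp: 1 codon.
1 × 2 × 2 × 2 × 1 × 4 × 4 × 1 = 128.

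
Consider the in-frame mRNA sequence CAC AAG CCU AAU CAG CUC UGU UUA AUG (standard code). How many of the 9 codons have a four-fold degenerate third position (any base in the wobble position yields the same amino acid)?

Codon 1 CAC (His): third position 2-fold.
Codon 2 AAG (Lys): third position 2-fold.
Codon 3 CCU (Pro): third position 4-fold.
Codon 4 AAU (Asn): third position 2-fold.
Codon 5 CAG (Gln): third position 2-fold.
Codon 6 CUC (Leu): third position 4-fold.
Codon 7 UGU (Cys): third position 2-fold.
Codon 8 UUA (Leu): third position 2-fold.
Codon 9 AUG (Met): third position 1-fold.
Four-fold degenerate third positions: 2.

2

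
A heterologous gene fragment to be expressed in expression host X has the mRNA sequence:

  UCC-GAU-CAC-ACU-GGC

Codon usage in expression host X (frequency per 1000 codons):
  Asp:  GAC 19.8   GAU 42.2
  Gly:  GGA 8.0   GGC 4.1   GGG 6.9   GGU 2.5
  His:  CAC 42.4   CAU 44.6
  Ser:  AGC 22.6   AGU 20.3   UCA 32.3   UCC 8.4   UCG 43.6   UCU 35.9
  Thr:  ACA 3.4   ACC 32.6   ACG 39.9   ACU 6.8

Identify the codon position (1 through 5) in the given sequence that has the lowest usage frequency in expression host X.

Codon 1 UCC (Ser): 8.4 per 1000.
Codon 2 GAU (Asp): 42.2 per 1000.
Codon 3 CAC (His): 42.4 per 1000.
Codon 4 ACU (Thr): 6.8 per 1000.
Codon 5 GGC (Gly): 4.1 per 1000.
Lowest frequency is 4.1 at codon 5.

5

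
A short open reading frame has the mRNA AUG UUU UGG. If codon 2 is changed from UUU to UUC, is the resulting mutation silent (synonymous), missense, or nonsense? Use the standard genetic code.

silent

Position 6 falls in codon 2: UUU → Phe.
After the substitution the codon is UUC → Phe.
Both encode Phe, so the change is synonymous.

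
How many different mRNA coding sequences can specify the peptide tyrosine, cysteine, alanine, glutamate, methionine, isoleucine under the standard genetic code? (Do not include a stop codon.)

96

Tyr: 2 codons.
Cys: 2 codons.
Ala: 4 codons.
Glu: 2 codons.
Met: 1 codon.
Ile: 3 codons.
2 × 2 × 4 × 2 × 1 × 3 = 96.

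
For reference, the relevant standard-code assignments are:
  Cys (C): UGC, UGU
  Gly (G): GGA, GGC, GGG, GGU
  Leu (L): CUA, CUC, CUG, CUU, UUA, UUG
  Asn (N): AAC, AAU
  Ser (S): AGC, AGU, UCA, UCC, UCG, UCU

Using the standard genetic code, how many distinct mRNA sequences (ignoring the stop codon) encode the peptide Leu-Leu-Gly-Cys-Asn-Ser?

3456

Leu: 6 codons.
Leu: 6 codons.
Gly: 4 codons.
Cys: 2 codons.
Asn: 2 codons.
Ser: 6 codons.
6 × 6 × 4 × 2 × 2 × 6 = 3456.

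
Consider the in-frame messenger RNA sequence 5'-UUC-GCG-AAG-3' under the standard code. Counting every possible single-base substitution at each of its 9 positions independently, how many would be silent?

5

Codon 1 (UUC, Phe): 1 synonymous substitution.
Codon 2 (GCG, Ala): 3 synonymous substitutions.
Codon 3 (AAG, Lys): 1 synonymous substitution.
Total: 1 + 3 + 1 = 5.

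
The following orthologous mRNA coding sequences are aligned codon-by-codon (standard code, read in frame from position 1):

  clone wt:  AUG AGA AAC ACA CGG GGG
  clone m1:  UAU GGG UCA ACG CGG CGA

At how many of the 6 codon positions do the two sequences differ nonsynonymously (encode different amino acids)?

Codon 1: AUG Met / UAU Tyr — nonsynonymous.
Codon 2: AGA Arg / GGG Gly — nonsynonymous.
Codon 3: AAC Asn / UCA Ser — nonsynonymous.
Codon 4: ACA Thr / ACG Thr — synonymous.
Codon 5: CGG Arg / CGG Arg — identical.
Codon 6: GGG Gly / CGA Arg — nonsynonymous.
Nonsynonymous differences: 4.

4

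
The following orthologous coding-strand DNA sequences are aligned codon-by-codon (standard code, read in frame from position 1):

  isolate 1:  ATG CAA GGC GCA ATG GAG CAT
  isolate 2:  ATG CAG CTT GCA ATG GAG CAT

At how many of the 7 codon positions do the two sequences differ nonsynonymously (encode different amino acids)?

Codon 1: ATG Met / ATG Met — identical.
Codon 2: CAA Gln / CAG Gln — synonymous.
Codon 3: GGC Gly / CTT Leu — nonsynonymous.
Codon 4: GCA Ala / GCA Ala — identical.
Codon 5: ATG Met / ATG Met — identical.
Codon 6: GAG Glu / GAG Glu — identical.
Codon 7: CAT His / CAT His — identical.
Nonsynonymous differences: 1.

1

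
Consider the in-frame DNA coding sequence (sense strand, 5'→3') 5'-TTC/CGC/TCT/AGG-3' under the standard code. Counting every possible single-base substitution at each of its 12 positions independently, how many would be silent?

9

Codon 1 (TTC, Phe): 1 synonymous substitution.
Codon 2 (CGC, Arg): 3 synonymous substitutions.
Codon 3 (TCT, Ser): 3 synonymous substitutions.
Codon 4 (AGG, Arg): 2 synonymous substitutions.
Total: 1 + 3 + 3 + 2 = 9.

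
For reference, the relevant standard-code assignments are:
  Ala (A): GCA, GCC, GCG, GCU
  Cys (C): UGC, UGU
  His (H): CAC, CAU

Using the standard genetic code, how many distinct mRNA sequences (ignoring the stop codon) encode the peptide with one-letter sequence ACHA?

64

Ala: 4 codons.
Cys: 2 codons.
His: 2 codons.
Ala: 4 codons.
4 × 2 × 2 × 4 = 64.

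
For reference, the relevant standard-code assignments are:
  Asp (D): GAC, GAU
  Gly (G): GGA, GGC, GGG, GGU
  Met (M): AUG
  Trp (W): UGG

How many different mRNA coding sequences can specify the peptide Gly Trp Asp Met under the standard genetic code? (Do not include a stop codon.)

Gly: 4 codons.
Trp: 1 codon.
Asp: 2 codons.
Met: 1 codon.
4 × 1 × 2 × 1 = 8.

8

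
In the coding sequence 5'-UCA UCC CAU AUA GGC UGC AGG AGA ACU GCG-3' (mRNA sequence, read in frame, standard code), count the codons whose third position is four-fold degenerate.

5

Codon 1 UCA (Ser): third position 4-fold.
Codon 2 UCC (Ser): third position 4-fold.
Codon 3 CAU (His): third position 2-fold.
Codon 4 AUA (Ile): third position 3-fold.
Codon 5 GGC (Gly): third position 4-fold.
Codon 6 UGC (Cys): third position 2-fold.
Codon 7 AGG (Arg): third position 2-fold.
Codon 8 AGA (Arg): third position 2-fold.
Codon 9 ACU (Thr): third position 4-fold.
Codon 10 GCG (Ala): third position 4-fold.
Four-fold degenerate third positions: 5.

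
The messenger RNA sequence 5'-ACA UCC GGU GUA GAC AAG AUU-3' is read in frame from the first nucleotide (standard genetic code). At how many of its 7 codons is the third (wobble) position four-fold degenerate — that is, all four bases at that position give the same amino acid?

4

Codon 1 ACA (Thr): third position 4-fold.
Codon 2 UCC (Ser): third position 4-fold.
Codon 3 GGU (Gly): third position 4-fold.
Codon 4 GUA (Val): third position 4-fold.
Codon 5 GAC (Asp): third position 2-fold.
Codon 6 AAG (Lys): third position 2-fold.
Codon 7 AUU (Ile): third position 3-fold.
Four-fold degenerate third positions: 4.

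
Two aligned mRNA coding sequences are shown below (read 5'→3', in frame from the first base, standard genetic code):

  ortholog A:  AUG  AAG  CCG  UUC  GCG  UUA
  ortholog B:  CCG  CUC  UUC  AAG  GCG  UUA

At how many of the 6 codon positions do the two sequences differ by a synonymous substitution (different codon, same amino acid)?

0

Codon 1: AUG Met / CCG Pro — nonsynonymous.
Codon 2: AAG Lys / CUC Leu — nonsynonymous.
Codon 3: CCG Pro / UUC Phe — nonsynonymous.
Codon 4: UUC Phe / AAG Lys — nonsynonymous.
Codon 5: GCG Ala / GCG Ala — identical.
Codon 6: UUA Leu / UUA Leu — identical.
Synonymous differences: 0.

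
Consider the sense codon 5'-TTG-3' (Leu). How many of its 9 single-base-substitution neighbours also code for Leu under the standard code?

Position 1: CTG → 1 synonymous.
Position 2: none → 0 synonymous.
Position 3: TTA → 1 synonymous.
Total: 1 + 0 + 1 = 2.

2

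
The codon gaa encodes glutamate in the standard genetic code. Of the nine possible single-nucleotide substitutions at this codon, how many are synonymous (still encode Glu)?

1

Position 1: none → 0 synonymous.
Position 2: none → 0 synonymous.
Position 3: GAG → 1 synonymous.
Total: 0 + 0 + 1 = 1.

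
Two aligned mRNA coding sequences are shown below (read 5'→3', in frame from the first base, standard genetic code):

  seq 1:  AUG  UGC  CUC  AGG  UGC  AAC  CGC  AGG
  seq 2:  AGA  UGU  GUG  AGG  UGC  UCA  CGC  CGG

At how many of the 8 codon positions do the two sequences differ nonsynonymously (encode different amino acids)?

Codon 1: AUG Met / AGA Arg — nonsynonymous.
Codon 2: UGC Cys / UGU Cys — synonymous.
Codon 3: CUC Leu / GUG Val — nonsynonymous.
Codon 4: AGG Arg / AGG Arg — identical.
Codon 5: UGC Cys / UGC Cys — identical.
Codon 6: AAC Asn / UCA Ser — nonsynonymous.
Codon 7: CGC Arg / CGC Arg — identical.
Codon 8: AGG Arg / CGG Arg — synonymous.
Nonsynonymous differences: 3.

3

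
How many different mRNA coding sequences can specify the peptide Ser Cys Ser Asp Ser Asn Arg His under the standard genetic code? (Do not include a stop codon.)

20736

Ser: 6 codons.
Cys: 2 codons.
Ser: 6 codons.
Asp: 2 codons.
Ser: 6 codons.
Asn: 2 codons.
Arg: 6 codons.
His: 2 codons.
6 × 2 × 6 × 2 × 6 × 2 × 6 × 2 = 20736.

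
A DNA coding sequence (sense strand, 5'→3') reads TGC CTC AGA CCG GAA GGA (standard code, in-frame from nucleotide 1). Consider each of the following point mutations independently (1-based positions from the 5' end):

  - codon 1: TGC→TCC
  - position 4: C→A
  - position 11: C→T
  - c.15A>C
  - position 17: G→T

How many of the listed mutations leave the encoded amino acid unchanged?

Codon 1: TGC (Cys) → TCC (Ser) — missense.
Codon 2: CTC (Leu) → ATC (Ile) — missense.
Codon 4: CCG (Pro) → CTG (Leu) — missense.
Codon 5: GAA (Glu) → GAC (Asp) — missense.
Codon 6: GGA (Gly) → GTA (Val) — missense.
Synonymous: 0 of 5.

0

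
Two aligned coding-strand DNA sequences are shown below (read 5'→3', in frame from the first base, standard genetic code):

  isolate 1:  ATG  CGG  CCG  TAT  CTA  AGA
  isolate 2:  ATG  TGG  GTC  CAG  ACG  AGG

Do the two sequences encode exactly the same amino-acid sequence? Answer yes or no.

no

Codon 1: ATG Met / ATG Met — identical.
Codon 2: CGG Arg / TGG Trp — nonsynonymous.
Codon 3: CCG Pro / GTC Val — nonsynonymous.
Codon 4: TAT Tyr / CAG Gln — nonsynonymous.
Codon 5: CTA Leu / ACG Thr — nonsynonymous.
Codon 6: AGA Arg / AGG Arg — synonymous.
Nonsynonymous differences: 4 → different protein.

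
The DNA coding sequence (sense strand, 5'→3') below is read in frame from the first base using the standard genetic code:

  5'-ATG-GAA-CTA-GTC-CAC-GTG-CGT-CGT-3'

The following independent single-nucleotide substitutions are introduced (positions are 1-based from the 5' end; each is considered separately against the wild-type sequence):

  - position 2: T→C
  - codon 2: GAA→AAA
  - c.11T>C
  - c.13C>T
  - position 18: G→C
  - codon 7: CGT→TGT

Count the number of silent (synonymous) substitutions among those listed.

Codon 1: ATG (Met) → ACG (Thr) — missense.
Codon 2: GAA (Glu) → AAA (Lys) — missense.
Codon 4: GTC (Val) → GCC (Ala) — missense.
Codon 5: CAC (His) → TAC (Tyr) — missense.
Codon 6: GTG (Val) → GTC (Val) — synonymous.
Codon 7: CGT (Arg) → TGT (Cys) — missense.
Synonymous: 1 of 6.

1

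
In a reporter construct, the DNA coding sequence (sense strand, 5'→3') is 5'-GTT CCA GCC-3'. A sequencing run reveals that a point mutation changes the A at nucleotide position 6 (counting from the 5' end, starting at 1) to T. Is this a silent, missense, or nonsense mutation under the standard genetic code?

silent

Position 6 falls in codon 2: CCA → Pro.
After the substitution the codon is CCT → Pro.
Both encode Pro, so the change is synonymous.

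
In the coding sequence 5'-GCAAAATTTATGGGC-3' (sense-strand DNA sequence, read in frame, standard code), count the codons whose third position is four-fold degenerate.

Codon 1 GCA (Ala): third position 4-fold.
Codon 2 AAA (Lys): third position 2-fold.
Codon 3 TTT (Phe): third position 2-fold.
Codon 4 ATG (Met): third position 1-fold.
Codon 5 GGC (Gly): third position 4-fold.
Four-fold degenerate third positions: 2.

2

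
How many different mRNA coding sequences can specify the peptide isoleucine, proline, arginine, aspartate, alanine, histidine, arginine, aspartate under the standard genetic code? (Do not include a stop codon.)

13824

Ile: 3 codons.
Pro: 4 codons.
Arg: 6 codons.
Asp: 2 codons.
Ala: 4 codons.
His: 2 codons.
Arg: 6 codons.
Asp: 2 codons.
3 × 4 × 6 × 2 × 4 × 2 × 6 × 2 = 13824.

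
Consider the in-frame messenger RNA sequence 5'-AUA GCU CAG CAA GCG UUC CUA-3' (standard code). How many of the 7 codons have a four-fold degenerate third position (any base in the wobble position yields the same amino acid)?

Codon 1 AUA (Ile): third position 3-fold.
Codon 2 GCU (Ala): third position 4-fold.
Codon 3 CAG (Gln): third position 2-fold.
Codon 4 CAA (Gln): third position 2-fold.
Codon 5 GCG (Ala): third position 4-fold.
Codon 6 UUC (Phe): third position 2-fold.
Codon 7 CUA (Leu): third position 4-fold.
Four-fold degenerate third positions: 3.

3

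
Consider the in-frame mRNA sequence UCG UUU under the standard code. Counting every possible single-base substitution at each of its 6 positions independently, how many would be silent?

Codon 1 (UCG, Ser): 3 synonymous substitutions.
Codon 2 (UUU, Phe): 1 synonymous substitution.
Total: 3 + 1 = 4.

4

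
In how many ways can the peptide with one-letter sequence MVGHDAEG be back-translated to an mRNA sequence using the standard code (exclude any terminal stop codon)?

2048

Met: 1 codon.
Val: 4 codons.
Gly: 4 codons.
His: 2 codons.
Asp: 2 codons.
Ala: 4 codons.
Glu: 2 codons.
Gly: 4 codons.
1 × 4 × 4 × 2 × 2 × 4 × 2 × 4 = 2048.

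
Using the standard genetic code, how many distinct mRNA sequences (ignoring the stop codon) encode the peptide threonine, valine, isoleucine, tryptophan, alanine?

192

Thr: 4 codons.
Val: 4 codons.
Ile: 3 codons.
Trp: 1 codon.
Ala: 4 codons.
4 × 4 × 3 × 1 × 4 = 192.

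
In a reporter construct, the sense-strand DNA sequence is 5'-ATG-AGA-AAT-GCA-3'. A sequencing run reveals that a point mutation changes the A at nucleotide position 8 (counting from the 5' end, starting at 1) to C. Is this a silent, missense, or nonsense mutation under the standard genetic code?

missense

Position 8 falls in codon 3: AAT → Asn.
After the substitution the codon is ACT → Thr.
Asn ≠ Thr, so this is a missense mutation.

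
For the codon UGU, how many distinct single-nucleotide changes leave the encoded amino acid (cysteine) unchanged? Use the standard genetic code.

1

Position 1: none → 0 synonymous.
Position 2: none → 0 synonymous.
Position 3: UGC → 1 synonymous.
Total: 0 + 0 + 1 = 1.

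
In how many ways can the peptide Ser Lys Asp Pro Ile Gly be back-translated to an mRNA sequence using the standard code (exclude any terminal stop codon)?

Ser: 6 codons.
Lys: 2 codons.
Asp: 2 codons.
Pro: 4 codons.
Ile: 3 codons.
Gly: 4 codons.
6 × 2 × 2 × 4 × 3 × 4 = 1152.

1152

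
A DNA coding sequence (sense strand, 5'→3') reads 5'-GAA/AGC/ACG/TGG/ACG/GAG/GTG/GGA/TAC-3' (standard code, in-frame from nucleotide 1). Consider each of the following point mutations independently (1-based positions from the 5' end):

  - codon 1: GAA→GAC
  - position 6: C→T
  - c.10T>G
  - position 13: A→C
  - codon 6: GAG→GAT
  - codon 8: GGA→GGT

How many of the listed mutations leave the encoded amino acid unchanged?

Codon 1: GAA (Glu) → GAC (Asp) — missense.
Codon 2: AGC (Ser) → AGT (Ser) — synonymous.
Codon 4: TGG (Trp) → GGG (Gly) — missense.
Codon 5: ACG (Thr) → CCG (Pro) — missense.
Codon 6: GAG (Glu) → GAT (Asp) — missense.
Codon 8: GGA (Gly) → GGT (Gly) — synonymous.
Synonymous: 2 of 6.

2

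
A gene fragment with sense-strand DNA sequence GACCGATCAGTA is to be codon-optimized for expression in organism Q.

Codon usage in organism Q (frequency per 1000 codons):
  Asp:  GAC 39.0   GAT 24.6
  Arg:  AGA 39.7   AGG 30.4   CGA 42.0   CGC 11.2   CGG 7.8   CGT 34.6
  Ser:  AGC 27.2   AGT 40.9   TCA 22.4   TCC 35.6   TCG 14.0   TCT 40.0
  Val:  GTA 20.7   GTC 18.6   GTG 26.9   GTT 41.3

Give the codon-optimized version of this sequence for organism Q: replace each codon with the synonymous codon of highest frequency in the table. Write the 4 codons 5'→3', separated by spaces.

GAC CGA AGT GTT

Codon 1 (Asp): best is GAC at 39.0.
Codon 2 (Arg): best is CGA at 42.0.
Codon 3 (Ser): best is AGT at 40.9.
Codon 4 (Val): best is GTT at 41.3.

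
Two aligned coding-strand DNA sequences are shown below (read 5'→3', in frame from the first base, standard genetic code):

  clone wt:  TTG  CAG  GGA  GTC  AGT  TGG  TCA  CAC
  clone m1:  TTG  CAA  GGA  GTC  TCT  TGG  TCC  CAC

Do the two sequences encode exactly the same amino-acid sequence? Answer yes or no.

Codon 1: TTG Leu / TTG Leu — identical.
Codon 2: CAG Gln / CAA Gln — synonymous.
Codon 3: GGA Gly / GGA Gly — identical.
Codon 4: GTC Val / GTC Val — identical.
Codon 5: AGT Ser / TCT Ser — synonymous.
Codon 6: TGG Trp / TGG Trp — identical.
Codon 7: TCA Ser / TCC Ser — synonymous.
Codon 8: CAC His / CAC His — identical.
Nonsynonymous differences: 0 → same protein.

yes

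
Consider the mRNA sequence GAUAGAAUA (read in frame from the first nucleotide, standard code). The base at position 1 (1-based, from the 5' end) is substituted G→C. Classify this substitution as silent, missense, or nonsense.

Position 1 falls in codon 1: GAU → Asp.
After the substitution the codon is CAU → His.
Asp ≠ His, so this is a missense mutation.

missense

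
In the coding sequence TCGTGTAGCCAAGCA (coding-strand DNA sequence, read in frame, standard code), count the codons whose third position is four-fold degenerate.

2

Codon 1 TCG (Ser): third position 4-fold.
Codon 2 TGT (Cys): third position 2-fold.
Codon 3 AGC (Ser): third position 2-fold.
Codon 4 CAA (Gln): third position 2-fold.
Codon 5 GCA (Ala): third position 4-fold.
Four-fold degenerate third positions: 2.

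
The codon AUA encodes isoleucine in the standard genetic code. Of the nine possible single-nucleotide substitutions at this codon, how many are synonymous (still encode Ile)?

Position 1: none → 0 synonymous.
Position 2: none → 0 synonymous.
Position 3: AUU, AUC → 2 synonymous.
Total: 0 + 0 + 2 = 2.

2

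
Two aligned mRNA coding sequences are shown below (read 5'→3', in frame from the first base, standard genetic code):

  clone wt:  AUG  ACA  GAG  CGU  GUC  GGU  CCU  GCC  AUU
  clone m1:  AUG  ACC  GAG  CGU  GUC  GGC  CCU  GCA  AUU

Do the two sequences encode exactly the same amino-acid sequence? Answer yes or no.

Codon 1: AUG Met / AUG Met — identical.
Codon 2: ACA Thr / ACC Thr — synonymous.
Codon 3: GAG Glu / GAG Glu — identical.
Codon 4: CGU Arg / CGU Arg — identical.
Codon 5: GUC Val / GUC Val — identical.
Codon 6: GGU Gly / GGC Gly — synonymous.
Codon 7: CCU Pro / CCU Pro — identical.
Codon 8: GCC Ala / GCA Ala — synonymous.
Codon 9: AUU Ile / AUU Ile — identical.
Nonsynonymous differences: 0 → same protein.

yes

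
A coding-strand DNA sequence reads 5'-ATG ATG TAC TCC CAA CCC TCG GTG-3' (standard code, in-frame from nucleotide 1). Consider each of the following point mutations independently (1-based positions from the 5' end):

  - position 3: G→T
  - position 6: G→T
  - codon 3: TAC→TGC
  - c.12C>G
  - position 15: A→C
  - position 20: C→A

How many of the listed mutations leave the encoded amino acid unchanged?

1

Codon 1: ATG (Met) → ATT (Ile) — missense.
Codon 2: ATG (Met) → ATT (Ile) — missense.
Codon 3: TAC (Tyr) → TGC (Cys) — missense.
Codon 4: TCC (Ser) → TCG (Ser) — synonymous.
Codon 5: CAA (Gln) → CAC (His) — missense.
Codon 7: TCG (Ser) → TAG (Stop) — nonsense.
Synonymous: 1 of 6.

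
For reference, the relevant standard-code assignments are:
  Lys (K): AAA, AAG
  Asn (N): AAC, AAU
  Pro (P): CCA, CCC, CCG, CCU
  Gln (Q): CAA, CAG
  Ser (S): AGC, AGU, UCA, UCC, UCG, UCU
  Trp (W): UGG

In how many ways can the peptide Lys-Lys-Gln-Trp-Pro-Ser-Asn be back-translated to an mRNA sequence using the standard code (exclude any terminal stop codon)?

Lys: 2 codons.
Lys: 2 codons.
Gln: 2 codons.
Trp: 1 codon.
Pro: 4 codons.
Ser: 6 codons.
Asn: 2 codons.
2 × 2 × 2 × 1 × 4 × 6 × 2 = 384.

384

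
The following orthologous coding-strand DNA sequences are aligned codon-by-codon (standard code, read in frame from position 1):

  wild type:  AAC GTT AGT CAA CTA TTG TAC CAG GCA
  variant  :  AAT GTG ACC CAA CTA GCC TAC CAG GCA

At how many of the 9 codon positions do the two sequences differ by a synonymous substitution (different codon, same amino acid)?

Codon 1: AAC Asn / AAT Asn — synonymous.
Codon 2: GTT Val / GTG Val — synonymous.
Codon 3: AGT Ser / ACC Thr — nonsynonymous.
Codon 4: CAA Gln / CAA Gln — identical.
Codon 5: CTA Leu / CTA Leu — identical.
Codon 6: TTG Leu / GCC Ala — nonsynonymous.
Codon 7: TAC Tyr / TAC Tyr — identical.
Codon 8: CAG Gln / CAG Gln — identical.
Codon 9: GCA Ala / GCA Ala — identical.
Synonymous differences: 2.

2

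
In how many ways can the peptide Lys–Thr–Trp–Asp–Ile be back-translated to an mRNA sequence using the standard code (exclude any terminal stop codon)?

48

Lys: 2 codons.
Thr: 4 codons.
Trp: 1 codon.
Asp: 2 codons.
Ile: 3 codons.
2 × 4 × 1 × 2 × 3 = 48.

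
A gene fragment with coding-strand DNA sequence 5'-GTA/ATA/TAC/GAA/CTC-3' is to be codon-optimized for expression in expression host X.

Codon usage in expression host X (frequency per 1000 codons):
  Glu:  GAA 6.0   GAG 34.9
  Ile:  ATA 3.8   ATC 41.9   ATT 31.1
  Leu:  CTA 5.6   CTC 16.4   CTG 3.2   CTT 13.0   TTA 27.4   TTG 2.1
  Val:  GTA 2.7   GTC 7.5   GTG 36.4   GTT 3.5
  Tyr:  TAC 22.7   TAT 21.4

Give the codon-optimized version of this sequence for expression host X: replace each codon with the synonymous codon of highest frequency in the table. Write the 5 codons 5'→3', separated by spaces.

GTG ATC TAC GAG TTA

Codon 1 (Val): best is GTG at 36.4.
Codon 2 (Ile): best is ATC at 41.9.
Codon 3 (Tyr): best is TAC at 22.7.
Codon 4 (Glu): best is GAG at 34.9.
Codon 5 (Leu): best is TTA at 27.4.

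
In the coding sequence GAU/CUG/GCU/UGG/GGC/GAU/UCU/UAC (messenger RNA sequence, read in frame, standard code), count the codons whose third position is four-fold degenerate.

4

Codon 1 GAU (Asp): third position 2-fold.
Codon 2 CUG (Leu): third position 4-fold.
Codon 3 GCU (Ala): third position 4-fold.
Codon 4 UGG (Trp): third position 1-fold.
Codon 5 GGC (Gly): third position 4-fold.
Codon 6 GAU (Asp): third position 2-fold.
Codon 7 UCU (Ser): third position 4-fold.
Codon 8 UAC (Tyr): third position 2-fold.
Four-fold degenerate third positions: 4.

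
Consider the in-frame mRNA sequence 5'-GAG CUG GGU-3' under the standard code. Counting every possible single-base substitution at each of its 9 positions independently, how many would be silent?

Codon 1 (GAG, Glu): 1 synonymous substitution.
Codon 2 (CUG, Leu): 4 synonymous substitutions.
Codon 3 (GGU, Gly): 3 synonymous substitutions.
Total: 1 + 4 + 3 = 8.

8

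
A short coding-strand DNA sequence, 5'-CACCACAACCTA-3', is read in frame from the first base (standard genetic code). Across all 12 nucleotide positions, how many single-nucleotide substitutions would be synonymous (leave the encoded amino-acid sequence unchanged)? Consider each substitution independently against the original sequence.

Codon 1 (CAC, His): 1 synonymous substitution.
Codon 2 (CAC, His): 1 synonymous substitution.
Codon 3 (AAC, Asn): 1 synonymous substitution.
Codon 4 (CTA, Leu): 4 synonymous substitutions.
Total: 1 + 1 + 1 + 4 = 7.

7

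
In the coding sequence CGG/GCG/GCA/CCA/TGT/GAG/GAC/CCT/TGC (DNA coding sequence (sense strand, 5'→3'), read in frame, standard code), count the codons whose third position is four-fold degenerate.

5

Codon 1 CGG (Arg): third position 4-fold.
Codon 2 GCG (Ala): third position 4-fold.
Codon 3 GCA (Ala): third position 4-fold.
Codon 4 CCA (Pro): third position 4-fold.
Codon 5 TGT (Cys): third position 2-fold.
Codon 6 GAG (Glu): third position 2-fold.
Codon 7 GAC (Asp): third position 2-fold.
Codon 8 CCT (Pro): third position 4-fold.
Codon 9 TGC (Cys): third position 2-fold.
Four-fold degenerate third positions: 5.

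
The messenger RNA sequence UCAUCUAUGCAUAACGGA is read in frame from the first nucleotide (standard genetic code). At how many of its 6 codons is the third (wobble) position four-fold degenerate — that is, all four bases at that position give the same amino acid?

Codon 1 UCA (Ser): third position 4-fold.
Codon 2 UCU (Ser): third position 4-fold.
Codon 3 AUG (Met): third position 1-fold.
Codon 4 CAU (His): third position 2-fold.
Codon 5 AAC (Asn): third position 2-fold.
Codon 6 GGA (Gly): third position 4-fold.
Four-fold degenerate third positions: 3.

3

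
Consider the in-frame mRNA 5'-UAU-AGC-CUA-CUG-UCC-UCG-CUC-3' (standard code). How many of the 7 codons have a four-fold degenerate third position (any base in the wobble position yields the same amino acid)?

5

Codon 1 UAU (Tyr): third position 2-fold.
Codon 2 AGC (Ser): third position 2-fold.
Codon 3 CUA (Leu): third position 4-fold.
Codon 4 CUG (Leu): third position 4-fold.
Codon 5 UCC (Ser): third position 4-fold.
Codon 6 UCG (Ser): third position 4-fold.
Codon 7 CUC (Leu): third position 4-fold.
Four-fold degenerate third positions: 5.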